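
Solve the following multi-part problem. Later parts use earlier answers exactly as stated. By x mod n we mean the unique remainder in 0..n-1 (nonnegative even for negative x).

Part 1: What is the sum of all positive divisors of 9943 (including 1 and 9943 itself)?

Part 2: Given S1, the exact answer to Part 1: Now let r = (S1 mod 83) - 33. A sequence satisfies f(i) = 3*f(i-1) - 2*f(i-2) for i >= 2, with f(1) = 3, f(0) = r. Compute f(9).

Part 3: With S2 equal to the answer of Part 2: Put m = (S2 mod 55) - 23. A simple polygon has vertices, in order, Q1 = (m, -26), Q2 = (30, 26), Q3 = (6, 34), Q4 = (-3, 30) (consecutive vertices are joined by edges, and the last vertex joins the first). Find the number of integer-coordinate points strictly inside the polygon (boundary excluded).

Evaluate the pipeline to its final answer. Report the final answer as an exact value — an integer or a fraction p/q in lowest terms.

Part 1: 9943 = 61 * 163; sigma = (1 + 61) * (1 + 163) = 62 * 164 = 10168; answer 10168
Part 2: S1 = 10168; r = 9; f(2) = 3*(3) - 2*(9) = -9; iterating: f(2)=-9, f(3)=-33, f(4)=-81, f(5)=-177, f(6)=-369, f(7)=-753, f(8)=-1521, f(9)=-3057; answer -3057
Part 3: S2 = -3057; m = 0; cross terms: (0*26 - 30*-26)=780, (30*34 - 6*26)=864, (6*30 - -3*34)=282, (-3*-26 - 0*30)=78; twice the area = |2004| = 2004; area = 1002; boundary points = 2 + 8 + 1 + 1 = 12; strictly interior points = area - boundary/2 + 1 = 997; answer 997

997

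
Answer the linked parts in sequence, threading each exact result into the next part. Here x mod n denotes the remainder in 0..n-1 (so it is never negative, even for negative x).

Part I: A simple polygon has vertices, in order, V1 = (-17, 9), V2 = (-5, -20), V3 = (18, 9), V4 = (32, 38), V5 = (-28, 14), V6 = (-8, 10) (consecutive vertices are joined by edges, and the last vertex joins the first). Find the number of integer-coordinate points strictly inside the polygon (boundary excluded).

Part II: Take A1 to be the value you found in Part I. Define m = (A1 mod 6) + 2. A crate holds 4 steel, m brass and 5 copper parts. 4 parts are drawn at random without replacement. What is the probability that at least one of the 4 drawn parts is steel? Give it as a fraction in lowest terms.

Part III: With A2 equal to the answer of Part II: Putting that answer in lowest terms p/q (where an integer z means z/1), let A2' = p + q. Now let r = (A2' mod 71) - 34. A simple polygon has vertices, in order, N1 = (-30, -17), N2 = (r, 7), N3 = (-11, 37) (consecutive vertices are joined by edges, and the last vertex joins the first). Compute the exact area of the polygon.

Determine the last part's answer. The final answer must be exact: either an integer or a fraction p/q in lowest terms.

Part I: cross terms: (-17*-20 - -5*9)=385, (-5*9 - 18*-20)=315, (18*38 - 32*9)=396, (32*14 - -28*38)=1512, (-28*10 - -8*14)=-168, (-8*9 - -17*10)=98; twice the area = |2538| = 2538; area = 1269; boundary points = 1 + 1 + 1 + 12 + 4 + 1 = 20; strictly interior points = area - boundary/2 + 1 = 1260; answer 1260
Part II: A1 = 1260; m = 2; total draws C(11,4) = 330; complement C(7,4) = 35; favorable 330 - 35 = 295; P = 59/66; answer 59/66
Part III: A2 = 59/66; threaded value p + q = 125; r = 20; cross terms: (-30*7 - 20*-17)=130, (20*37 - -11*7)=817, (-11*-17 - -30*37)=1297; twice the area = |2244| = 2244; area = 1122; answer 1122

1122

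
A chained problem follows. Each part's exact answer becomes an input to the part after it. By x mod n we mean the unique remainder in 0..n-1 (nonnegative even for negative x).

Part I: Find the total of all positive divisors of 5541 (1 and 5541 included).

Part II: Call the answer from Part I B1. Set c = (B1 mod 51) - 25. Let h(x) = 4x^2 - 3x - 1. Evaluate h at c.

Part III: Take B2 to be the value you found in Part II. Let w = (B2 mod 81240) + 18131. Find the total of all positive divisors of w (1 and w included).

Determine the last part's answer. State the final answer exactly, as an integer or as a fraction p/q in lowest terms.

20178

Part I: 5541 = 3 * 1847; sigma = (1 + 3) * (1 + 1847) = 4 * 1848 = 7392; answer 7392
Part II: B1 = 7392; c = 23; 4*(23)^2 - 3*(23)^1 - 1 = (2116) + (-69) + (-1) = 2046; answer 2046
Part III: B2 = 2046; w = 20177; 20177 is prime, so its only divisors are 1 and 20177; sigma = 1 + 20177 = 20178; answer 20178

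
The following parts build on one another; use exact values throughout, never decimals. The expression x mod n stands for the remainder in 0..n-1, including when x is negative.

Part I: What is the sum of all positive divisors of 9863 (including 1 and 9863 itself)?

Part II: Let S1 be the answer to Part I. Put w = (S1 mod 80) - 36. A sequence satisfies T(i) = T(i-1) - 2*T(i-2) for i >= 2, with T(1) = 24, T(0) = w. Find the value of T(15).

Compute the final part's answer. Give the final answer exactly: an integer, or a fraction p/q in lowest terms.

Part I: 9863 = 7 * 1409; sigma = (1 + 7) * (1 + 1409) = 8 * 1410 = 11280; answer 11280
Part II: S1 = 11280; w = -36; T(2) = 1*(24) - 2*(-36) = 96; iterating: T(2)=96, T(3)=48, T(4)=-144, T(5)=-240, T(6)=48, T(7)=528, T(8)=432, T(9)=-624, T(10)=-1488, T(11)=-240, T(12)=2736, T(13)=3216, T(14)=-2256, T(15)=-8688; answer -8688

-8688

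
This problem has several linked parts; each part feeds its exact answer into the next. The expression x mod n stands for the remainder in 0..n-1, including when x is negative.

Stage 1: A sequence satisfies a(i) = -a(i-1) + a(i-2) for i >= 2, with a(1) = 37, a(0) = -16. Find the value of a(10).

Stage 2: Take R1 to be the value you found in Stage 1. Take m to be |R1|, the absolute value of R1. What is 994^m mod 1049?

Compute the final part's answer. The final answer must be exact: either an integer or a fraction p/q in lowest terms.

1007

Stage 1: a(2) = -1*(37) + 1*(-16) = -53; iterating: a(2)=-53, a(3)=90, a(4)=-143, a(5)=233, a(6)=-376, a(7)=609, a(8)=-985, a(9)=1594, a(10)=-2579; answer -2579
Stage 2: R1 = -2579; m = 2579; squarings mod 1049: 994^1=994, 994^2=927, 994^4=198, 994^8=391, 994^16=776, 994^32=50, 994^64=402, 994^128=58, 994^256=217, 994^512=933, 994^1024=868, 994^2048=242; 994^2579 = 994^1 * 994^2 * 994^16 * 994^512 * 994^2048 = 1007 (mod 1049); answer 1007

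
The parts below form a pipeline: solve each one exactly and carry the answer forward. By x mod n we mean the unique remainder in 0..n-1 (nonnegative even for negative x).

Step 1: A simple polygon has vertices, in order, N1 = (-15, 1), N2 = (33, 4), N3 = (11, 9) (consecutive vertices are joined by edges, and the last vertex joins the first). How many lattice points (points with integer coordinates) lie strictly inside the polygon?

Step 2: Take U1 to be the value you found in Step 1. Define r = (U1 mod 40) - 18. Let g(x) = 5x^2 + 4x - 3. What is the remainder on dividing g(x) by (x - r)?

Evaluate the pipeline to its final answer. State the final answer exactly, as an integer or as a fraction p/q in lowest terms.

Step 1: cross terms: (-15*4 - 33*1)=-93, (33*9 - 11*4)=253, (11*1 - -15*9)=146; twice the area = |306| = 306; area = 153; boundary points = 3 + 1 + 2 = 6; strictly interior points = area - boundary/2 + 1 = 151; answer 151
Step 2: U1 = 151; r = 13; remainder = value at the root: 5*(13)^2 + 4*(13)^1 - 3 = (845) + (52) + (-3) = 894; answer 894

894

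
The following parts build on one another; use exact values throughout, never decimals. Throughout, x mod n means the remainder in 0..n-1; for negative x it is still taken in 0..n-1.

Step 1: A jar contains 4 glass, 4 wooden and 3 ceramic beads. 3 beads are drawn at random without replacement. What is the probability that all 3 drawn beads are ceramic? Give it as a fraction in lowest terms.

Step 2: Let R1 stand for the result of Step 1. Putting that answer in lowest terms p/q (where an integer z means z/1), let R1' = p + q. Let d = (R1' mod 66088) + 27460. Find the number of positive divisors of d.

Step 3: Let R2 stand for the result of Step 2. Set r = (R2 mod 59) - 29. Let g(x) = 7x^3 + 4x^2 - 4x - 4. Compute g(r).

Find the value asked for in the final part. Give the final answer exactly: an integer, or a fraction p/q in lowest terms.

Step 1: total draws C(11,3) = 165; favorable C(3,3) = 1; P = 1/165; answer 1/165
Step 2: R1 = 1/165; threaded value p + q = 166; d = 27626; 27626 = 2 * 19 * 727; number of divisors = (1+1) * (1+1) * (1+1) = 8; answer 8
Step 3: R2 = 8; r = -21; 7*(-21)^3 + 4*(-21)^2 - 4*(-21)^1 - 4 = (-64827) + (1764) + (84) + (-4) = -62983; answer -62983

-62983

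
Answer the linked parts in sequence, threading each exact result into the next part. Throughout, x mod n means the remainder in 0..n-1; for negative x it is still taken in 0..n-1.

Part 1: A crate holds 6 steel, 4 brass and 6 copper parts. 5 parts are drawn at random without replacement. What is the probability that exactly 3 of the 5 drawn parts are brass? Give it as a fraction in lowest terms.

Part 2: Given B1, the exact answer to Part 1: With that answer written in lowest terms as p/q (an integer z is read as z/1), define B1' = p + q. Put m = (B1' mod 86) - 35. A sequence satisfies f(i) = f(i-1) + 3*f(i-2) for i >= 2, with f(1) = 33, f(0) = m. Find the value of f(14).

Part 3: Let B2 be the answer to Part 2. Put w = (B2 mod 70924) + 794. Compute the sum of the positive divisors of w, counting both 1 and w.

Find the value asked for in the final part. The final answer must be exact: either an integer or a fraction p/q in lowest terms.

60240

Part 1: total draws C(16,5) = 4368; favorable C(4,3)*C(12,2) = 264; P = 11/182; answer 11/182
Part 2: B1 = 11/182; threaded value p + q = 193; m = -14; f(2) = 1*(33) + 3*(-14) = -9; iterating: f(2)=-9, f(3)=90, f(4)=63, f(5)=333, f(6)=522, f(7)=1521, f(8)=3087, f(9)=7650, f(10)=16911, f(11)=39861, f(12)=90594, f(13)=210177, f(14)=481959; answer 481959
Part 3: B2 = 481959; w = 57209; 57209 = 19 * 3011; sigma = (1 + 19) * (1 + 3011) = 20 * 3012 = 60240; answer 60240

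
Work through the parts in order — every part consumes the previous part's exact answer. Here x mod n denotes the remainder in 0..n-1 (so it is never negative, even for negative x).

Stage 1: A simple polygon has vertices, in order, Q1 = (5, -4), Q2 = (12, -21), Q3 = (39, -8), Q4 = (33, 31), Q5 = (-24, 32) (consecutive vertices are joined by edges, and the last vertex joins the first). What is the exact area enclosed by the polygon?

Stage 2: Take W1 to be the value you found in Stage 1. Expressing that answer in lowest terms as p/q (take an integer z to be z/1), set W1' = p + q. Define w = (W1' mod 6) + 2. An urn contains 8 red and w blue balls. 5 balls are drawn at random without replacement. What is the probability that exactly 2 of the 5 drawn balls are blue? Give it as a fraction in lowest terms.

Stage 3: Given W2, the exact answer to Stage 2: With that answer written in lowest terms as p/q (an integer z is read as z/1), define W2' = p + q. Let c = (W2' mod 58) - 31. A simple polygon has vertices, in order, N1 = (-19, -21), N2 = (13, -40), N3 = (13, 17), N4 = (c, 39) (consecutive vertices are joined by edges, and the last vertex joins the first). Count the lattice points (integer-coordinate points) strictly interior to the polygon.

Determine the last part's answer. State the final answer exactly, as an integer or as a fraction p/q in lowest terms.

1785

Stage 1: cross terms: (5*-21 - 12*-4)=-57, (12*-8 - 39*-21)=723, (39*31 - 33*-8)=1473, (33*32 - -24*31)=1800, (-24*-4 - 5*32)=-64; twice the area = |3875| = 3875; area = 3875/2; answer 3875/2
Stage 2: W1 = 3875/2; threaded value p + q = 3877; w = 3; total draws C(11,5) = 462; favorable C(3,2)*C(8,3) = 168; P = 4/11; answer 4/11
Stage 3: W2 = 4/11; threaded value p + q = 15; c = -16; cross terms: (-19*-40 - 13*-21)=1033, (13*17 - 13*-40)=741, (13*39 - -16*17)=779, (-16*-21 - -19*39)=1077; twice the area = |3630| = 3630; area = 1815; boundary points = 1 + 57 + 1 + 3 = 62; strictly interior points = area - boundary/2 + 1 = 1785; answer 1785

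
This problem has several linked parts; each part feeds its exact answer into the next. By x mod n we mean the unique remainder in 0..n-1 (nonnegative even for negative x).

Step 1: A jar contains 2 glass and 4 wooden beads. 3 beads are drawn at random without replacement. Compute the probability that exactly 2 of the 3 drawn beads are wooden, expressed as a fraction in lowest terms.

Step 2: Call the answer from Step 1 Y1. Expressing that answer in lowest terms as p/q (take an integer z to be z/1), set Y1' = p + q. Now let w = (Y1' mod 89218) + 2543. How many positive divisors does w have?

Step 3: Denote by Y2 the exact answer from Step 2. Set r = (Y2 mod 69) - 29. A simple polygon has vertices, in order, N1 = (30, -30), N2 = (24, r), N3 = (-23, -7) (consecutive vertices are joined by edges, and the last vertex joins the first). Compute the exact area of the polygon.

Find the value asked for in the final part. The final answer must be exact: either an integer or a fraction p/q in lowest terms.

Step 1: total draws C(6,3) = 20; favorable C(4,2)*C(2,1) = 12; P = 3/5; answer 3/5
Step 2: Y1 = 3/5; threaded value p + q = 8; w = 2551; 2551 is prime, so its only divisors are 1 and 2551; count = 2; answer 2
Step 3: Y2 = 2; r = -27; cross terms: (30*-27 - 24*-30)=-90, (24*-7 - -23*-27)=-789, (-23*-30 - 30*-7)=900; twice the area = |21| = 21; area = 21/2; answer 21/2

21/2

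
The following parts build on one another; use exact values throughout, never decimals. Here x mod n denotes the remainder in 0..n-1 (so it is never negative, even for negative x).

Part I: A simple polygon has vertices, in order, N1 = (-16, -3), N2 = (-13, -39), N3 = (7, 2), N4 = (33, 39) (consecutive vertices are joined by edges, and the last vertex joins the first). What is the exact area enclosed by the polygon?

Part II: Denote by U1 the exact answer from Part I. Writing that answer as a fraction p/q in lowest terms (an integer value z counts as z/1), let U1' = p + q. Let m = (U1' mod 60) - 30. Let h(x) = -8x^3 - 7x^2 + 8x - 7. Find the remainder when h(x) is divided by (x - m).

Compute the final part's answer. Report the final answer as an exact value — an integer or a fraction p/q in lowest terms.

152138

Part I: cross terms: (-16*-39 - -13*-3)=585, (-13*2 - 7*-39)=247, (7*39 - 33*2)=207, (33*-3 - -16*39)=525; twice the area = |1564| = 1564; area = 782; answer 782
Part II: U1 = 782; threaded value p + q = 783; m = -27; remainder = value at the root: -8*(-27)^3 - 7*(-27)^2 + 8*(-27)^1 - 7 = (157464) + (-5103) + (-216) + (-7) = 152138; answer 152138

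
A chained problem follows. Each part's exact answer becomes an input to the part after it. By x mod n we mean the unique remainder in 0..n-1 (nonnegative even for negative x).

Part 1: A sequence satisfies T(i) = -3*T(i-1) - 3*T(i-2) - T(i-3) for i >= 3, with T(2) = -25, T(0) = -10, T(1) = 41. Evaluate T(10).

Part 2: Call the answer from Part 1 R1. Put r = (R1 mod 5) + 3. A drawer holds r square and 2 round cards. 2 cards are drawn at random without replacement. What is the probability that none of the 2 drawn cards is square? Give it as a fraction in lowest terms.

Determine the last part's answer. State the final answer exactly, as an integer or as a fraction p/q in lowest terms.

Part 1: T(3) = -3*(-25) - 3*(41) - 1*(-10) = -38; iterating: T(3)=-38, T(4)=148, T(5)=-305, T(6)=509, T(7)=-760, T(8)=1058, T(9)=-1403, T(10)=1795; answer 1795
Part 2: R1 = 1795; r = 3; total draws C(5,2) = 10; favorable C(2,2) = 1; P = 1/10; answer 1/10

1/10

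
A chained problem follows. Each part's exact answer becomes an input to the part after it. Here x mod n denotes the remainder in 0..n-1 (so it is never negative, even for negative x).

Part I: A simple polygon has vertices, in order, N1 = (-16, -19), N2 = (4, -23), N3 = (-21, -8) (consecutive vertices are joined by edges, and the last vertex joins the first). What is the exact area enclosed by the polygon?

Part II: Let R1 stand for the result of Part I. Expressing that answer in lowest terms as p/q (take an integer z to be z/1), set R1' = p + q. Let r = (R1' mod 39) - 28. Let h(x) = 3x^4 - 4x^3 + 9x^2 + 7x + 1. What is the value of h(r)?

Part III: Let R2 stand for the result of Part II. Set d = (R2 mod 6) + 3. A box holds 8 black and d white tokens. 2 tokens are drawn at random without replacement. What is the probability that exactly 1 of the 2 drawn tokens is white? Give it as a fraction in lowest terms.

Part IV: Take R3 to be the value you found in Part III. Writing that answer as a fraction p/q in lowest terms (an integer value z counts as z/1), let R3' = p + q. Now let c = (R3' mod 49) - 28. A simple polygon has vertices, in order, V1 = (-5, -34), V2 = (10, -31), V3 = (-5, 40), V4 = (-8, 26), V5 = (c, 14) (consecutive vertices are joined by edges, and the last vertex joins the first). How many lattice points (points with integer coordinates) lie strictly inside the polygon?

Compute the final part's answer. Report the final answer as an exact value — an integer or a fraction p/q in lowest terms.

Part I: cross terms: (-16*-23 - 4*-19)=444, (4*-8 - -21*-23)=-515, (-21*-19 - -16*-8)=271; twice the area = |200| = 200; area = 100; answer 100
Part II: R1 = 100; threaded value p + q = 101; r = -5; 3*(-5)^4 - 4*(-5)^3 + 9*(-5)^2 + 7*(-5)^1 + 1 = (1875) + (500) + (225) + (-35) + (1) = 2566; answer 2566
Part III: R2 = 2566; d = 7; total draws C(15,2) = 105; favorable C(7,1)*C(8,1) = 56; P = 8/15; answer 8/15
Part IV: R3 = 8/15; threaded value p + q = 23; c = -5; cross terms: (-5*-31 - 10*-34)=495, (10*40 - -5*-31)=245, (-5*26 - -8*40)=190, (-8*14 - -5*26)=18, (-5*-34 - -5*14)=240; twice the area = |1188| = 1188; area = 594; boundary points = 3 + 1 + 1 + 3 + 48 = 56; strictly interior points = area - boundary/2 + 1 = 567; answer 567

567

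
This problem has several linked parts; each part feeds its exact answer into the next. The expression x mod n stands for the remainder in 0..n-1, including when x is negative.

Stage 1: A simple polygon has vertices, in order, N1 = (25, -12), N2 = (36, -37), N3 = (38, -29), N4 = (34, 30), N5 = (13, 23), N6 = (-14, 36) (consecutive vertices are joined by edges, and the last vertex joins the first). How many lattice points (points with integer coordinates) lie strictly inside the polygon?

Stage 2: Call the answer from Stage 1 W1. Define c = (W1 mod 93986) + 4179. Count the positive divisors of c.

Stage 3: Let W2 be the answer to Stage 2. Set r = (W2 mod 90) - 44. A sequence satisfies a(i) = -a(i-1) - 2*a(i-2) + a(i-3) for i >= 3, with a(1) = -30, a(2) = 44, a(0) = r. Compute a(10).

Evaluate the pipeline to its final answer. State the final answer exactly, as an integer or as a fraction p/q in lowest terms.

-2012

Stage 1: cross terms: (25*-37 - 36*-12)=-493, (36*-29 - 38*-37)=362, (38*30 - 34*-29)=2126, (34*23 - 13*30)=392, (13*36 - -14*23)=790, (-14*-12 - 25*36)=-732; twice the area = |2445| = 2445; area = 2445/2; boundary points = 1 + 2 + 1 + 7 + 1 + 3 = 15; strictly interior points = area - boundary/2 + 1 = 1216; answer 1216
Stage 2: W1 = 1216; c = 5395; 5395 = 5 * 13 * 83; number of divisors = (1+1) * (1+1) * (1+1) = 8; answer 8
Stage 3: W2 = 8; r = -36; a(3) = -1*(44) - 2*(-30) + 1*(-36) = -20; iterating: a(3)=-20, a(4)=-98, a(5)=182, a(6)=-6, a(7)=-456, a(8)=650, a(9)=256, a(10)=-2012; answer -2012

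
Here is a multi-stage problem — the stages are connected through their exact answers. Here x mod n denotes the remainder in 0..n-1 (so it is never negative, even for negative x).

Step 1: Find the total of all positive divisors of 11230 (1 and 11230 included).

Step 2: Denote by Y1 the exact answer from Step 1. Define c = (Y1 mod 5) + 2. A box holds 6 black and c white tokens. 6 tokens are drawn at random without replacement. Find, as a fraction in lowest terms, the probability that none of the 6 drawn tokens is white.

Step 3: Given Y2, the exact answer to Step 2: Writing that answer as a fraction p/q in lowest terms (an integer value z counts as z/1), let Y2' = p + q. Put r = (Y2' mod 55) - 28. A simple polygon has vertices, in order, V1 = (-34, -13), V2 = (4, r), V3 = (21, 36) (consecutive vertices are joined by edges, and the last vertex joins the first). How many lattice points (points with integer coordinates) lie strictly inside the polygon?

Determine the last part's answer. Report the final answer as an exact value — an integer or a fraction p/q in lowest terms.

Step 1: 11230 = 2 * 5 * 1123; sigma = (1 + 2) * (1 + 5) * (1 + 1123) = 3 * 6 * 1124 = 20232; answer 20232
Step 2: Y1 = 20232; c = 4; total draws C(10,6) = 210; favorable C(6,6) = 1; P = 1/210; answer 1/210
Step 3: Y2 = 1/210; threaded value p + q = 211; r = 18; cross terms: (-34*18 - 4*-13)=-560, (4*36 - 21*18)=-234, (21*-13 - -34*36)=951; twice the area = |157| = 157; area = 157/2; boundary points = 1 + 1 + 1 = 3; strictly interior points = area - boundary/2 + 1 = 78; answer 78

78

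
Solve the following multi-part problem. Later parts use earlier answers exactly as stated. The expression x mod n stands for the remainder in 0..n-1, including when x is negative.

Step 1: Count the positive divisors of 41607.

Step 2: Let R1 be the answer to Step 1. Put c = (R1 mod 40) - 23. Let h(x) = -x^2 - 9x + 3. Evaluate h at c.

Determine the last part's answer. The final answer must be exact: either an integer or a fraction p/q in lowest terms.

Step 1: 41607 = 3^3 * 23 * 67; number of divisors = (3+1) * (1+1) * (1+1) = 16; answer 16
Step 2: R1 = 16; c = -7; -1*(-7)^2 - 9*(-7)^1 + 3 = (-49) + (63) + (3) = 17; answer 17

17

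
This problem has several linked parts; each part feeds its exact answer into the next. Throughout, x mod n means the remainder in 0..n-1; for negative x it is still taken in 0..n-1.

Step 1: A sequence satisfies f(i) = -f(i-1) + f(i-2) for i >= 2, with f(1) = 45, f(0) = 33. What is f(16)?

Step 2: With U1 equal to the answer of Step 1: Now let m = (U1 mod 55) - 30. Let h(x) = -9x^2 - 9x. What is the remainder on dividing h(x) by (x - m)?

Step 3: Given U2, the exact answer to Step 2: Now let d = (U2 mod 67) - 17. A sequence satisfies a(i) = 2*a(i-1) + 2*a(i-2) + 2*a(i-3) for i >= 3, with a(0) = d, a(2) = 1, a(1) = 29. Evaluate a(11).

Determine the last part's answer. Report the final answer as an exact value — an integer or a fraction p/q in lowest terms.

Step 1: f(2) = -1*(45) + 1*(33) = -12; iterating: f(2)=-12, f(3)=57, f(4)=-69, f(5)=126, f(6)=-195, f(7)=321, f(8)=-516, f(9)=837, f(10)=-1353, f(11)=2190, f(12)=-3543, f(13)=5733, f(14)=-9276, f(15)=15009, f(16)=-24285; answer -24285
Step 2: U1 = -24285; m = -5; remainder = value at the root: -9*(-5)^2 - 9*(-5)^1 = (-225) + (45) = -180; answer -180
Step 3: U2 = -180; d = 4; a(3) = 2*(1) + 2*(29) + 2*(4) = 68; iterating: a(3)=68, a(4)=196, a(5)=530, a(6)=1588, a(7)=4628, a(8)=13492, a(9)=39416, a(10)=115072, a(11)=335960; answer 335960

335960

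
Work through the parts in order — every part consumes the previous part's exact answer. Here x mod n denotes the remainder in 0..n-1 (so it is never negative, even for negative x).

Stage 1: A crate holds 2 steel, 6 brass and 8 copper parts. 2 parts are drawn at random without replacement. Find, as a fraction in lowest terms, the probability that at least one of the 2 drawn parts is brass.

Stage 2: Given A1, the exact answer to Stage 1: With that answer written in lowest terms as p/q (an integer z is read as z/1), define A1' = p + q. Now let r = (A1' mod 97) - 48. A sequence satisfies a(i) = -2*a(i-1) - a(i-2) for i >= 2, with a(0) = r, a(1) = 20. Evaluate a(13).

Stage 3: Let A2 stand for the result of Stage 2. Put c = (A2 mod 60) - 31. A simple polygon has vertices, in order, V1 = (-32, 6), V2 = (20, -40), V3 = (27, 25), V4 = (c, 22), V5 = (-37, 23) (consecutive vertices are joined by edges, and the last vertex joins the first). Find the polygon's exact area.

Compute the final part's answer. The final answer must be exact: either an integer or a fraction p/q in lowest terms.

2342

Stage 1: total draws C(16,2) = 120; complement C(10,2) = 45; favorable 120 - 45 = 75; P = 5/8; answer 5/8
Stage 2: A1 = 5/8; threaded value p + q = 13; r = -35; a(2) = -2*(20) - 1*(-35) = -5; iterating: a(2)=-5, a(3)=-10, a(4)=25, a(5)=-40, a(6)=55, a(7)=-70, a(8)=85, a(9)=-100, a(10)=115, a(11)=-130, a(12)=145, a(13)=-160; answer -160
Stage 3: A2 = -160; c = -11; cross terms: (-32*-40 - 20*6)=1160, (20*25 - 27*-40)=1580, (27*22 - -11*25)=869, (-11*23 - -37*22)=561, (-37*6 - -32*23)=514; twice the area = |4684| = 4684; area = 2342; answer 2342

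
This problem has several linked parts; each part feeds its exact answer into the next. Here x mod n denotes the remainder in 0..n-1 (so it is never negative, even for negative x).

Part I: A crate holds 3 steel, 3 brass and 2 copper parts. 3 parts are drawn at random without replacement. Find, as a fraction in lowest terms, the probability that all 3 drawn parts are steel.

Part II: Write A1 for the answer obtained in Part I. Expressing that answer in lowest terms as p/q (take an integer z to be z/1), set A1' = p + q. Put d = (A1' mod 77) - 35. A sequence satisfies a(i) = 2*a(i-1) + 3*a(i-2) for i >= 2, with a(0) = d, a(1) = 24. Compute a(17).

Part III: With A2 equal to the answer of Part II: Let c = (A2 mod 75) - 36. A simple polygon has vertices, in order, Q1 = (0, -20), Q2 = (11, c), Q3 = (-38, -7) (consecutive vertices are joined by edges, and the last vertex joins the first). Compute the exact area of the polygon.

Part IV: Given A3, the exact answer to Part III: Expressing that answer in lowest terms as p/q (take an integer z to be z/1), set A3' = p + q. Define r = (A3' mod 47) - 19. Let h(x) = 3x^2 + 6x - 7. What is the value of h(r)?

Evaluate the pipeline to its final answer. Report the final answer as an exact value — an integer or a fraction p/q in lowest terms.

578

Part I: total draws C(8,3) = 56; favorable C(3,3) = 1; P = 1/56; answer 1/56
Part II: A1 = 1/56; threaded value p + q = 57; d = 22; a(2) = 2*(24) + 3*(22) = 114; iterating: a(2)=114, a(3)=300, a(4)=942, a(5)=2784, a(6)=8394, a(7)=25140, a(8)=75462, a(9)=226344, a(10)=679074, a(11)=2037180, a(12)=6111582, a(13)=18334704, a(14)=55004154, a(15)=165012420, a(16)=495037302, a(17)=1485111864; answer 1485111864
Part III: A2 = 1485111864; c = 3; cross terms: (0*3 - 11*-20)=220, (11*-7 - -38*3)=37, (-38*-20 - 0*-7)=760; twice the area = |1017| = 1017; area = 1017/2; answer 1017/2
Part IV: A3 = 1017/2; threaded value p + q = 1019; r = 13; 3*(13)^2 + 6*(13)^1 - 7 = (507) + (78) + (-7) = 578; answer 578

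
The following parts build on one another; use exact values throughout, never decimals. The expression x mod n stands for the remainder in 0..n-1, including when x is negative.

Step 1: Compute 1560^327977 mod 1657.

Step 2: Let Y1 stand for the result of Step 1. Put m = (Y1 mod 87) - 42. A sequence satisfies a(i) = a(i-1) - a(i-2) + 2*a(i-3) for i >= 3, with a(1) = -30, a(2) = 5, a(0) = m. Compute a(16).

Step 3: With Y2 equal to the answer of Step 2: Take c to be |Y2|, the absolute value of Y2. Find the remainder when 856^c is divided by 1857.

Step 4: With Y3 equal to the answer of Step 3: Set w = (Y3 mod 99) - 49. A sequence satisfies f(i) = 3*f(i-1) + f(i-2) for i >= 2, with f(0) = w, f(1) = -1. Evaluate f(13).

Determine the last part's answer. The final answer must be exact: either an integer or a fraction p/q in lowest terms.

-4347001

Step 1: squarings mod 1657: 1560^1=1560, 1560^2=1124, 1560^4=742, 1560^8=440, 1560^16=1388, 1560^32=1110, 1560^64=949, 1560^128=850, 1560^256=48, 1560^512=647, 1560^1024=1045, 1560^2048=62, 1560^4096=530, 1560^8192=867, 1560^16384=1068, 1560^32768=608, 1560^65536=153, 1560^131072=211, 1560^262144=1439; 1560^327977 = 1560^1 * 1560^8 * 1560^32 * 1560^256 * 1560^65536 * 1560^262144 = 19 (mod 1657); answer 19
Step 2: Y1 = 19; m = -23; a(3) = 1*(5) - 1*(-30) + 2*(-23) = -11; iterating: a(3)=-11, a(4)=-76, a(5)=-55, a(6)=-1, a(7)=-98, a(8)=-207, a(9)=-111, a(10)=-100, a(11)=-403, a(12)=-525, a(13)=-322, a(14)=-603, a(15)=-1331, a(16)=-1372; answer -1372
Step 3: Y2 = -1372; c = 1372; squarings mod 1857: 856^1=856, 856^2=1078, 856^4=1459, 856^8=559, 856^16=505, 856^32=616, 856^64=628, 856^128=700, 856^256=1609, 856^512=223, 856^1024=1447; 856^1372 = 856^4 * 856^8 * 856^16 * 856^64 * 856^256 * 856^1024 = 1330 (mod 1857); answer 1330
Step 4: Y3 = 1330; w = -6; f(2) = 3*(-1) + 1*(-6) = -9; iterating: f(2)=-9, f(3)=-28, f(4)=-93, f(5)=-307, f(6)=-1014, f(7)=-3349, f(8)=-11061, f(9)=-36532, f(10)=-120657, f(11)=-398503, f(12)=-1316166, f(13)=-4347001; answer -4347001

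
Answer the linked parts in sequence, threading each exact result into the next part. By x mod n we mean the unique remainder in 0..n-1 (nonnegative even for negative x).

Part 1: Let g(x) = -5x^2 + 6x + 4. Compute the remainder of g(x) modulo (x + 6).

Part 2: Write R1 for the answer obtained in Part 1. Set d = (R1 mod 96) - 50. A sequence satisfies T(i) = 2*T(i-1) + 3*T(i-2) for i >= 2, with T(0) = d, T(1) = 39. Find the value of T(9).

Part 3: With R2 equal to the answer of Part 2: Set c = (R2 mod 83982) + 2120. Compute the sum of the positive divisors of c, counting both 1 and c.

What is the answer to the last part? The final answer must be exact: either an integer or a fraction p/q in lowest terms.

71388

Part 1: remainder = value at the root: -5*(-6)^2 + 6*(-6)^1 + 4 = (-180) + (-36) + (4) = -212; answer -212
Part 2: R1 = -212; d = 26; T(2) = 2*(39) + 3*(26) = 156; iterating: T(2)=156, T(3)=429, T(4)=1326, T(5)=3939, T(6)=11856, T(7)=35529, T(8)=106626, T(9)=319839; answer 319839
Part 3: R2 = 319839; c = 70013; 70013 = 53 * 1321; sigma = (1 + 53) * (1 + 1321) = 54 * 1322 = 71388; answer 71388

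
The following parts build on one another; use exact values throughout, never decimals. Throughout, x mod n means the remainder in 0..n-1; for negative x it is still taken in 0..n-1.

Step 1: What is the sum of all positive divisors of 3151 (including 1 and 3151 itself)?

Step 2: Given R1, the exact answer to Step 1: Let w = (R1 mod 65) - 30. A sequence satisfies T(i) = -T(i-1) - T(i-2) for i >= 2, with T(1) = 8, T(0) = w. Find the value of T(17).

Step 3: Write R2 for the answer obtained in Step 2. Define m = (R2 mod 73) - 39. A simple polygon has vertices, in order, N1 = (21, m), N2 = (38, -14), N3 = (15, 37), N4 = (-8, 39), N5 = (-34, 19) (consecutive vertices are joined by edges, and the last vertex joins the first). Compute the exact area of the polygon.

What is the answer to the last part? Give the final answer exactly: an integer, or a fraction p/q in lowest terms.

Step 1: 3151 = 23 * 137; sigma = (1 + 23) * (1 + 137) = 24 * 138 = 3312; answer 3312
Step 2: R1 = 3312; w = 32; T(2) = -1*(8) - 1*(32) = -40; iterating: T(2)=-40, T(3)=32, T(4)=8, T(5)=-40, T(6)=32, T(7)=8, T(8)=-40, T(9)=32, T(10)=8, T(11)=-40, T(12)=32, T(13)=8, T(14)=-40, T(15)=32, T(16)=8, T(17)=-40; answer -40
Step 3: R2 = -40; m = -6; cross terms: (21*-14 - 38*-6)=-66, (38*37 - 15*-14)=1616, (15*39 - -8*37)=881, (-8*19 - -34*39)=1174, (-34*-6 - 21*19)=-195; twice the area = |3410| = 3410; area = 1705; answer 1705

1705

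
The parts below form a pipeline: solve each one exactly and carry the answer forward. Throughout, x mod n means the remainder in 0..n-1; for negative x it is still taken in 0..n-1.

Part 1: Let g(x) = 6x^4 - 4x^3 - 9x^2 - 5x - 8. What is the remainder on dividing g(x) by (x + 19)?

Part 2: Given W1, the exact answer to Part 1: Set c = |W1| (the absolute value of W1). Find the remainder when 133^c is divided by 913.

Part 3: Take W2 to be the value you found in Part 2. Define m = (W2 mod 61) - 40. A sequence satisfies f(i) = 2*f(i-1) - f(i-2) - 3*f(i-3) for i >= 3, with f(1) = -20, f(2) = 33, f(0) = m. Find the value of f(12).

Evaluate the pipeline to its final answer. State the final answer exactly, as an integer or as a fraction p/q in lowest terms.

Part 1: remainder = value at the root: 6*(-19)^4 - 4*(-19)^3 - 9*(-19)^2 - 5*(-19)^1 - 8 = (781926) + (27436) + (-3249) + (95) + (-8) = 806200; answer 806200
Part 2: W1 = 806200; c = 806200; squarings mod 913: 133^1=133, 133^2=342, 133^4=100, 133^8=870, 133^16=23, 133^32=529, 133^64=463, 133^128=727, 133^256=815, 133^512=474, 133^1024=78, 133^2048=606, 133^4096=210, 133^8192=276, 133^16384=397, 133^32768=573, 133^65536=562, 133^131072=859, 133^262144=177, 133^524288=287; 133^806200 = 133^8 * 133^16 * 133^32 * 133^256 * 133^1024 * 133^2048 * 133^16384 * 133^262144 * 133^524288 = 12 (mod 913); answer 12
Part 3: W2 = 12; m = -28; f(3) = 2*(33) - 1*(-20) - 3*(-28) = 170; iterating: f(3)=170, f(4)=367, f(5)=465, f(6)=53, f(7)=-1460, f(8)=-4368, f(9)=-7435, f(10)=-6122, f(11)=8295, f(12)=45017; answer 45017

45017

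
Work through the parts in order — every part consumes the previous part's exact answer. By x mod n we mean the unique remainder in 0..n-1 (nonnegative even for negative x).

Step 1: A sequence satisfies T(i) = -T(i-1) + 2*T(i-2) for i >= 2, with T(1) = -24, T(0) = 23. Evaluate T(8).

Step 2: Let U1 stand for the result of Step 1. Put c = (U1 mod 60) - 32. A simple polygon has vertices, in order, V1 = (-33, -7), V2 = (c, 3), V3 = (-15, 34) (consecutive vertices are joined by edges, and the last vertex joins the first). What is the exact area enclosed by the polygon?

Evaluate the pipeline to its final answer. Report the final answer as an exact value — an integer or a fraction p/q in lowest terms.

Step 1: T(2) = -1*(-24) + 2*(23) = 70; iterating: T(2)=70, T(3)=-118, T(4)=258, T(5)=-494, T(6)=1010, T(7)=-1998, T(8)=4018; answer 4018
Step 2: U1 = 4018; c = 26; cross terms: (-33*3 - 26*-7)=83, (26*34 - -15*3)=929, (-15*-7 - -33*34)=1227; twice the area = |2239| = 2239; area = 2239/2; answer 2239/2

2239/2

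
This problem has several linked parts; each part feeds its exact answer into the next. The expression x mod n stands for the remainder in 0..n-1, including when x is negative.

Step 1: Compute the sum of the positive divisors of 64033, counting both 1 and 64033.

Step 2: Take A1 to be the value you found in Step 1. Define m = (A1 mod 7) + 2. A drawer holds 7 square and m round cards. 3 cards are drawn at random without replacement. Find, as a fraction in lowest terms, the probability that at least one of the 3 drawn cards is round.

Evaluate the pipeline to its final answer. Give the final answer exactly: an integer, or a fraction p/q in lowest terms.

Step 1: 64033 is prime, so its only divisors are 1 and 64033; sigma = 1 + 64033 = 64034; answer 64034
Step 2: A1 = 64034; m = 7; total draws C(14,3) = 364; complement C(7,3) = 35; favorable 364 - 35 = 329; P = 47/52; answer 47/52

47/52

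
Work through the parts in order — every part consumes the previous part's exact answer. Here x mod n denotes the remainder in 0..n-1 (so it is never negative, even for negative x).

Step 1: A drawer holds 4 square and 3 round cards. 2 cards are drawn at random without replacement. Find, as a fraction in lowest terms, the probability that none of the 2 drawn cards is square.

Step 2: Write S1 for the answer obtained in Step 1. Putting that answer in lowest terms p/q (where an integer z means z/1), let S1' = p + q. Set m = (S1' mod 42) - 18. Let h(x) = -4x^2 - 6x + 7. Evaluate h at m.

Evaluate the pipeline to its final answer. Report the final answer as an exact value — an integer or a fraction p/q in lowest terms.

-333

Step 1: total draws C(7,2) = 21; favorable C(3,2) = 3; P = 1/7; answer 1/7
Step 2: S1 = 1/7; threaded value p + q = 8; m = -10; -4*(-10)^2 - 6*(-10)^1 + 7 = (-400) + (60) + (7) = -333; answer -333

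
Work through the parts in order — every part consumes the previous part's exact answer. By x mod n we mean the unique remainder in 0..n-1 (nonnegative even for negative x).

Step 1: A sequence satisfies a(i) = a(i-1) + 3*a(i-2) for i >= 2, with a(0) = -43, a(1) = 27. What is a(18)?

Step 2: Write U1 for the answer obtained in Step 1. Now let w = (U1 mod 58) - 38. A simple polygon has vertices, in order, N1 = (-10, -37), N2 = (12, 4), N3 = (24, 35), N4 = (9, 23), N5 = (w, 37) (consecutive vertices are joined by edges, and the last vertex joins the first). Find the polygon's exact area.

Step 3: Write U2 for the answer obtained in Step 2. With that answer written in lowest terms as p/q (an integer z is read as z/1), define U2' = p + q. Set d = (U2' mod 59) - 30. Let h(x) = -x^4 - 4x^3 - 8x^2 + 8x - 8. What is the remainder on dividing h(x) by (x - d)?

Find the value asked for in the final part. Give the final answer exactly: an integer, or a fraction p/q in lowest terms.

-20853

Step 1: a(2) = 1*(27) + 3*(-43) = -102; iterating: a(2)=-102, a(3)=-21, a(4)=-327, a(5)=-390, a(6)=-1371, a(7)=-2541, a(8)=-6654, a(9)=-14277, a(10)=-34239, a(11)=-77070, a(12)=-179787, a(13)=-410997, a(14)=-950358, a(15)=-2183349, a(16)=-5034423, a(17)=-11584470, a(18)=-26687739; answer -26687739
Step 2: U1 = -26687739; w = -5; cross terms: (-10*4 - 12*-37)=404, (12*35 - 24*4)=324, (24*23 - 9*35)=237, (9*37 - -5*23)=448, (-5*-37 - -10*37)=555; twice the area = |1968| = 1968; area = 984; answer 984
Step 3: U2 = 984; threaded value p + q = 985; d = 11; remainder = value at the root: -1*(11)^4 - 4*(11)^3 - 8*(11)^2 + 8*(11)^1 - 8 = (-14641) + (-5324) + (-968) + (88) + (-8) = -20853; answer -20853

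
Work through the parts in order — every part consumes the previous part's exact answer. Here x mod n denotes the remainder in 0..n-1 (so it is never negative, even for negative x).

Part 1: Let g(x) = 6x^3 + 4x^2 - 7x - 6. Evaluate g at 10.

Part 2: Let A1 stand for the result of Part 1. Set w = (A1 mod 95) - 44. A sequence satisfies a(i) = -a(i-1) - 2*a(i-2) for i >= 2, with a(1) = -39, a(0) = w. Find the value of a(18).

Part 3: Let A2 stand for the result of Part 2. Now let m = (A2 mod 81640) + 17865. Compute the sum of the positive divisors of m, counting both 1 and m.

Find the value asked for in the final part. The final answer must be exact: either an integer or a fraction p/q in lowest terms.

Part 1: 6*(10)^3 + 4*(10)^2 - 7*(10)^1 - 6 = (6000) + (400) + (-70) + (-6) = 6324; answer 6324
Part 2: A1 = 6324; w = 10; a(2) = -1*(-39) - 2*(10) = 19; iterating: a(2)=19, a(3)=59, a(4)=-97, a(5)=-21, a(6)=215, a(7)=-173, a(8)=-257, a(9)=603, a(10)=-89, a(11)=-1117, a(12)=1295, a(13)=939, a(14)=-3529, a(15)=1651, a(16)=5407, a(17)=-8709, a(18)=-2105; answer -2105
Part 3: A2 = -2105; m = 97400; 97400 = 2^3 * 5^2 * 487; sigma = (1 + 2 + 4 + 8) * (1 + 5 + 25) * (1 + 487) = 15 * 31 * 488 = 226920; answer 226920

226920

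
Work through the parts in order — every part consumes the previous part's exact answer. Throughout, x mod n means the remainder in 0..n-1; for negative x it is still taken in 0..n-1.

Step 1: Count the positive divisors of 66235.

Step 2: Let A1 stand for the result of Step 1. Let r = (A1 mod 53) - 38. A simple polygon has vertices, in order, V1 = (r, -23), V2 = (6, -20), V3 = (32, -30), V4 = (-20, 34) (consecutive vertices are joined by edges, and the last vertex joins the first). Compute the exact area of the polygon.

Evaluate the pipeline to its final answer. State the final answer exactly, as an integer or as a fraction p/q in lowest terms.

Step 1: 66235 = 5 * 13 * 1019; number of divisors = (1+1) * (1+1) * (1+1) = 8; answer 8
Step 2: A1 = 8; r = -30; cross terms: (-30*-20 - 6*-23)=738, (6*-30 - 32*-20)=460, (32*34 - -20*-30)=488, (-20*-23 - -30*34)=1480; twice the area = |3166| = 3166; area = 1583; answer 1583

1583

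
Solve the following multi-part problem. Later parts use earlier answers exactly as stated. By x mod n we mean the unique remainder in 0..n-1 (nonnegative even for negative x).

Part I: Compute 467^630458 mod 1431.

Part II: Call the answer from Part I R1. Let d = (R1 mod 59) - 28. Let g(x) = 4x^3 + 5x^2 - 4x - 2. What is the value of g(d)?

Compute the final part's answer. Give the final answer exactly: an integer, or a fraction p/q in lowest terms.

Part I: squarings mod 1431: 467^1=467, 467^2=577, 467^4=937, 467^8=766, 467^16=46, 467^32=685, 467^64=1288, 467^128=415, 467^256=505, 467^512=307, 467^1024=1234, 467^2048=172, 467^4096=964, 467^8192=577, 467^16384=937, 467^32768=766, 467^65536=46, 467^131072=685, 467^262144=1288, 467^524288=415; 467^630458 = 467^2 * 467^8 * 467^16 * 467^32 * 467^128 * 467^512 * 467^1024 * 467^2048 * 467^4096 * 467^32768 * 467^65536 * 467^524288 = 280 (mod 1431); answer 280
Part II: R1 = 280; d = 16; 4*(16)^3 + 5*(16)^2 - 4*(16)^1 - 2 = (16384) + (1280) + (-64) + (-2) = 17598; answer 17598

17598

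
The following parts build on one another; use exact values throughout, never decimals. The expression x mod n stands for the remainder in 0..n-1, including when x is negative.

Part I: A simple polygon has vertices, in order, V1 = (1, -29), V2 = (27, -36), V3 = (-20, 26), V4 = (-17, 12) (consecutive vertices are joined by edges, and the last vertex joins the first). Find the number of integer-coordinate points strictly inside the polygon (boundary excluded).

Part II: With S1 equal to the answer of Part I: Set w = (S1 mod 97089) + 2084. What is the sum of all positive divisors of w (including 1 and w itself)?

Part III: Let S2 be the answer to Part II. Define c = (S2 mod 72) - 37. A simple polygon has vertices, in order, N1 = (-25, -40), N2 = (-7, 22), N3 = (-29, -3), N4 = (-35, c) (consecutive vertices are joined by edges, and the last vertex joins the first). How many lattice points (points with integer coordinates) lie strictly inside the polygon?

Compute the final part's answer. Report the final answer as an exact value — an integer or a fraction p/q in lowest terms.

Part I: cross terms: (1*-36 - 27*-29)=747, (27*26 - -20*-36)=-18, (-20*12 - -17*26)=202, (-17*-29 - 1*12)=481; twice the area = |1412| = 1412; area = 706; boundary points = 1 + 1 + 1 + 1 = 4; strictly interior points = area - boundary/2 + 1 = 705; answer 705
Part II: S1 = 705; w = 2789; 2789 is prime, so its only divisors are 1 and 2789; sigma = 1 + 2789 = 2790; answer 2790
Part III: S2 = 2790; c = 17; cross terms: (-25*22 - -7*-40)=-830, (-7*-3 - -29*22)=659, (-29*17 - -35*-3)=-598, (-35*-40 - -25*17)=1825; twice the area = |1056| = 1056; area = 528; boundary points = 2 + 1 + 2 + 1 = 6; strictly interior points = area - boundary/2 + 1 = 526; answer 526

526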